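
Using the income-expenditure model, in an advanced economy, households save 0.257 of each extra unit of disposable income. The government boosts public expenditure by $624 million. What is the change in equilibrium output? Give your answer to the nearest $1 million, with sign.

+$2,428 million

MPC = 1 − MPS = 1 − 0.257 = 0.743.
Spending multiplier = 1/(1 − MPC) = 1/(1 − 0.743) = 1/0.257 ≈ 3.891.
ΔY = k × ΔG = (+$624 million) / 0.257 ≈ +$2,428 million.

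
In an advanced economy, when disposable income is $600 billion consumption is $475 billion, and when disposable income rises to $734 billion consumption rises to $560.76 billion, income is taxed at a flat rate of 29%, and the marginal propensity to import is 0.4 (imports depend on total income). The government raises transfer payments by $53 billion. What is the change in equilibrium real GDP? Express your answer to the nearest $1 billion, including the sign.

+$36 billion

MPC = ΔC/ΔYd = (560.76 − 475)/(734 − 600) = 85.76/134 = 0.64.
The transfer change shifts disposable income by +$53 billion, so first-round consumption changes by c·ΔTR = 0.64 × (+$53 billion) = +$33.92 billion.
Expenditure multiplier = 1/(1 − c(1−t) + m) = 1/(1 − 0.64×0.71 + 0.4) = 1/0.9456 ≈ 1.058.
The transfer multiplier is c × k ≈ 0.677, so ΔY = k × (c·ΔTR) = (+$33.92 billion) / 0.9456 ≈ +$36 billion.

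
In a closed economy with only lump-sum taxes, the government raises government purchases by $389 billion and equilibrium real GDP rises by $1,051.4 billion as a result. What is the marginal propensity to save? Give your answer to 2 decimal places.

0.37

Implied spending multiplier k = ΔY/ΔG = 1,051.4/389 ≈ 2.7028.
Since k = 1/(1 − MPC), MPC = 1 − 1/k = 1 − ΔG/ΔY = 1 − 389/1,051.4 ≈ 0.63.
MPS = 1 − MPC = 0.37.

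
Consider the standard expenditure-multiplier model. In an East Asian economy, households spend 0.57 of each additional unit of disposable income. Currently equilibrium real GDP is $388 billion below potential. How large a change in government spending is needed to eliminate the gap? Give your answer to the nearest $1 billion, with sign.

+$167 billion

Spending multiplier = 1/(1 − MPC) = 1/(1 − 0.57) = 1/0.43 ≈ 2.326.
Need ΔY = +$388 billion, so ΔG = ΔY/k = (+$388 billion) × 0.43 ≈ +$167 billion.
The government should increase government spending by $167 billion.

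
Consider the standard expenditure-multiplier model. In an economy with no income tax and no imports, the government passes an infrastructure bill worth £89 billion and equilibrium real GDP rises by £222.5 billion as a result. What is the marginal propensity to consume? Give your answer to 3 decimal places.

0.600

Implied spending multiplier k = ΔY/ΔG = 222.5/89 = 2.5.
Since k = 1/(1 − MPC), MPC = 1 − 1/k = 1 − ΔG/ΔY = 1 − 89/222.5 = 0.600.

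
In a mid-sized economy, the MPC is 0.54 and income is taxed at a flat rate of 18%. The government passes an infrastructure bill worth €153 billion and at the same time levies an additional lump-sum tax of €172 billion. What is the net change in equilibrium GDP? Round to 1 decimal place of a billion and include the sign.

+€107.9 billion

Expenditure multiplier = 1/(1 − c(1−t)) = 1/(1 − 0.54×0.82) = 1/0.5572 ≈ 1.795.
ΔG contributes k·ΔG = (+€153 billion) / 0.5572 ≈ +€274.6 billion.
ΔT of +€172 billion changes first-round spending by −c·ΔT = −€92.88 billion, contributing k·(−c·ΔT) = (−€92.88 billion) / 0.5572 ≈ −€166.7 billion.
Net ΔY = k(ΔG − c·ΔT) = (+€60.12 billion) / 0.5572 ≈ +€107.9 billion.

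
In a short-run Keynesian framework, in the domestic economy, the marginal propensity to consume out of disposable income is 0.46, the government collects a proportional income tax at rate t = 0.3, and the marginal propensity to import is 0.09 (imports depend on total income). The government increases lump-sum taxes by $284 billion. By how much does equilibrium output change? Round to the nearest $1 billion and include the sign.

−$170 billion

A lump-sum tax change of +$284 billion shifts disposable income by −$284 billion; first-round consumption changes by −c × ΔT = −0.46 × (+$284 billion) = −$130.64 billion.
Expenditure multiplier = 1/(1 − c(1−t) + m) = 1/(1 − 0.46×0.7 + 0.09) = 1/0.768 ≈ 1.302.
The tax multiplier is −c × k ≈ −0.599, so ΔY = k × (−c·ΔT) = (−$130.64 billion) / 0.768 ≈ −$170 billion.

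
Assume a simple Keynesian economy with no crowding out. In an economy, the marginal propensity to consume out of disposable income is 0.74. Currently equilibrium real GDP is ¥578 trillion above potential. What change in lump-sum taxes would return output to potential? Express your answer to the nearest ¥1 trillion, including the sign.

Spending multiplier = 1/(1 − MPC) = 1/(1 − 0.74) = 1/0.26 ≈ 3.846.
Tax multiplier = −c·k = −0.74/0.26 ≈ −2.846. Need ΔY = −¥578 trillion, so ΔT = ΔY/(−c·k) = −(−¥578 trillion) × 0.26 / 0.74 ≈ +¥203 trillion.
The government should raise lump-sum taxes by ¥203 trillion.

+¥203 trillion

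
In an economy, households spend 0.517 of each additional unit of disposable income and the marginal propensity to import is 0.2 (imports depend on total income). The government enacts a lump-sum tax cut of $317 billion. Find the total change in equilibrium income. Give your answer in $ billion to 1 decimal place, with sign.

A lump-sum tax change of −$317 billion shifts disposable income by +$317 billion; first-round consumption changes by −c × ΔT = −0.517 × (−$317 billion) = +$163.889 billion.
Expenditure multiplier = 1/(1 − c + m) = 1/(1 − 0.517 + 0.2) = 1/0.683 ≈ 1.464.
The tax multiplier is −c × k ≈ −0.757, so ΔY = k × (−c·ΔT) = (+$163.889 billion) / 0.683 ≈ +$240 billion.

+$240.0 billion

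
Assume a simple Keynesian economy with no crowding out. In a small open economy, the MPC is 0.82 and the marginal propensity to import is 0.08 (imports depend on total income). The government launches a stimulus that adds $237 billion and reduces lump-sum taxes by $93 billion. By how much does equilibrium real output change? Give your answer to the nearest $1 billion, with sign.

+$1,205 billion

Expenditure multiplier = 1/(1 − c + m) = 1/(1 − 0.82 + 0.08) = 1/0.26 ≈ 3.846.
ΔG contributes k·ΔG = (+$237 billion) / 0.26 ≈ +$911.5 billion.
ΔT of −$93 billion changes first-round spending by −c·ΔT = +$76.26 billion, contributing k·(−c·ΔT) = (+$76.26 billion) / 0.26 ≈ +$293.3 billion.
Net ΔY = k(ΔG − c·ΔT) = (+$313.26 billion) / 0.26 ≈ +$1,205 billion.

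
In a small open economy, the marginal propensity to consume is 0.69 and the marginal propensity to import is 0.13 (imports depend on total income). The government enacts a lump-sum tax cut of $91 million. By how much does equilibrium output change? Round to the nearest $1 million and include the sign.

+$143 million

A lump-sum tax change of −$91 million shifts disposable income by +$91 million; first-round consumption changes by −c × ΔT = −0.69 × (−$91 million) = +$62.79 million.
Expenditure multiplier = 1/(1 − c + m) = 1/(1 − 0.69 + 0.13) = 1/0.44 ≈ 2.273.
The tax multiplier is −c × k ≈ −1.568, so ΔY = k × (−c·ΔT) = (+$62.79 million) / 0.44 ≈ +$143 million.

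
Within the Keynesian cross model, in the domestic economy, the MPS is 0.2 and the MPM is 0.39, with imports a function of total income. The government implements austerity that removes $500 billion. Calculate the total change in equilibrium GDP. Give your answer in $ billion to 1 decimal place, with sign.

MPC = 1 − MPS = 1 − 0.2 = 0.8.
Spending multiplier = 1/(1 − c + m) = 1/(1 − 0.8 + 0.39) = 1/0.59 ≈ 1.695.
ΔY = k × ΔG = (−$500 billion) / 0.59 ≈ −$847.5 billion.

−$847.5 billion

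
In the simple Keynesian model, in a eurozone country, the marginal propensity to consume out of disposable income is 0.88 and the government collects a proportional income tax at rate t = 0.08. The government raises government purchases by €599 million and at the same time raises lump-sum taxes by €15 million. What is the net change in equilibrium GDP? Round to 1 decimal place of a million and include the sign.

Expenditure multiplier = 1/(1 − c(1−t)) = 1/(1 − 0.88×0.92) = 1/0.1904 ≈ 5.252.
ΔG contributes k·ΔG = (+€599 million) / 0.1904 ≈ +€3,146 million.
ΔT of +€15 million changes first-round spending by −c·ΔT = −€13.2 million, contributing k·(−c·ΔT) = (−€13.2 million) / 0.1904 ≈ −€69.3 million.
Net ΔY = k(ΔG − c·ΔT) = (+€585.8 million) / 0.1904 ≈ +€3,076.7 million.

+€3,076.7 million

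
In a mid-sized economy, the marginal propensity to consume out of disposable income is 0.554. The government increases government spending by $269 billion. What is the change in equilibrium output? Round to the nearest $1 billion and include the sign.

+$603 billion

Expenditure multiplier = 1/(1 − MPC) = 1/(1 − 0.554) = 1/0.446 ≈ 2.242.
ΔY = k × ΔG = (+$269 billion) / 0.446 ≈ +$603 billion.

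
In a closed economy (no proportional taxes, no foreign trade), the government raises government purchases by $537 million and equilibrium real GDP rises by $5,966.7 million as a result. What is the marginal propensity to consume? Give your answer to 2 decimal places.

Implied spending multiplier k = ΔY/ΔG = 5,966.7/537 ≈ 11.1112.
Since k = 1/(1 − MPC), MPC = 1 − 1/k = 1 − ΔG/ΔY = 1 − 537/5,966.7 ≈ 0.91.

0.91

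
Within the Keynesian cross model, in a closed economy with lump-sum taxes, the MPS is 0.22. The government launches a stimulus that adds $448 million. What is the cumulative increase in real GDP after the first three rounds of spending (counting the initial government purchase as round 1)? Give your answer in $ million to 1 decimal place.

MPC = 1 − MPS = 1 − 0.22 = 0.78.
Round 1 adds ΔG = $448 million; each later round is MPC = 0.78 times the previous.
After 3 rounds: 448 + 349.44 + 272.5632 = ΔG·(1 − c^3)/(1 − c) = 448 × (1 − 0.474552)/0.22 ≈ $1,070 million.

$1,070.0 million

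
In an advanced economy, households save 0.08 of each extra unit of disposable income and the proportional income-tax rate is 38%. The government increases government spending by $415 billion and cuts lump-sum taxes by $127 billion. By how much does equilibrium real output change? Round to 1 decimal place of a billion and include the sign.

+$1,238.0 billion

MPC = 1 − MPS = 1 − 0.08 = 0.92.
Expenditure multiplier = 1/(1 − c(1−t)) = 1/(1 − 0.92×0.62) = 1/0.4296 ≈ 2.328.
ΔG contributes k·ΔG = (+$415 billion) / 0.4296 ≈ +$966 billion.
ΔT of −$127 billion changes first-round spending by −c·ΔT = +$116.84 billion, contributing k·(−c·ΔT) = (+$116.84 billion) / 0.4296 ≈ +$272 billion.
Net ΔY = k(ΔG − c·ΔT) = (+$531.84 billion) / 0.4296 ≈ +$1,238 billion.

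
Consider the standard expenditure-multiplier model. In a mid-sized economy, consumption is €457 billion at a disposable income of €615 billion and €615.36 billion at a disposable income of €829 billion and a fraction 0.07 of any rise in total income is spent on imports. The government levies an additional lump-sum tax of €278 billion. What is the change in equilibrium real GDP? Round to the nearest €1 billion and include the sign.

−€623 billion

MPC = ΔC/ΔYd = (615.36 − 457)/(829 − 615) = 158.36/214 = 0.74.
A lump-sum tax change of +€278 billion shifts disposable income by −€278 billion; first-round consumption changes by −c × ΔT = −0.74 × (+€278 billion) = −€205.72 billion.
Expenditure multiplier = 1/(1 − c + m) = 1/(1 − 0.74 + 0.07) = 1/0.33 ≈ 3.03.
The tax multiplier is −c × k ≈ −2.242, so ΔY = k × (−c·ΔT) = (−€205.72 billion) / 0.33 ≈ −€623 billion.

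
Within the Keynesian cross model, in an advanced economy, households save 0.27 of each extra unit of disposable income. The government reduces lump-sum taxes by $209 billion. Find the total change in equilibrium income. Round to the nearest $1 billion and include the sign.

+$565 billion

MPC = 1 − MPS = 1 − 0.27 = 0.73.
A lump-sum tax change of −$209 billion shifts disposable income by +$209 billion; first-round consumption changes by −c × ΔT = −0.73 × (−$209 billion) = +$152.57 billion.
Expenditure multiplier = 1/(1 − MPC) = 1/(1 − 0.73) = 1/0.27 ≈ 3.704.
The tax multiplier is −c × k ≈ −2.704, so ΔY = k × (−c·ΔT) = (+$152.57 billion) / 0.27 ≈ +$565 billion.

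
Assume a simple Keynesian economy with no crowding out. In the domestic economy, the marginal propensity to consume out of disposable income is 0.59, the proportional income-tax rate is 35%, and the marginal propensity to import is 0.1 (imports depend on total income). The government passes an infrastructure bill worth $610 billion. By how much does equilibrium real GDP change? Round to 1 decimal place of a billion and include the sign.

+$851.4 billion

Spending multiplier = 1/(1 − c(1−t) + m) = 1/(1 − 0.59×0.65 + 0.1) = 1/0.7165 ≈ 1.396.
ΔY = k × ΔG = (+$610 billion) / 0.7165 ≈ +$851.4 billion.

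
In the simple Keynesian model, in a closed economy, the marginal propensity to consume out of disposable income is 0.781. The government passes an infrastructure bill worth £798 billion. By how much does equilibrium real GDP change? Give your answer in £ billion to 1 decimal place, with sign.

+£3,643.8 billion

Government-spending multiplier = 1/(1 − MPC) = 1/(1 − 0.781) = 1/0.219 ≈ 4.566.
ΔY = k × ΔG = (+£798 billion) / 0.219 ≈ +£3,643.8 billion.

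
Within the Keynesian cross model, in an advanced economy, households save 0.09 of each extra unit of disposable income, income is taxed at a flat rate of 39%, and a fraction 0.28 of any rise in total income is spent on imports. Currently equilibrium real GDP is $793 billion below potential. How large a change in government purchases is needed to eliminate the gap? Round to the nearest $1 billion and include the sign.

MPC = 1 − MPS = 1 − 0.09 = 0.91.
Spending multiplier = 1/(1 − c(1−t) + m) = 1/(1 − 0.91×0.61 + 0.28) = 1/0.7249 ≈ 1.38.
Need ΔY = +$793 billion, so ΔG = ΔY/k = (+$793 billion) × 0.7249 ≈ +$575 billion.
The government should increase government purchases by $575 billion.

+$575 billion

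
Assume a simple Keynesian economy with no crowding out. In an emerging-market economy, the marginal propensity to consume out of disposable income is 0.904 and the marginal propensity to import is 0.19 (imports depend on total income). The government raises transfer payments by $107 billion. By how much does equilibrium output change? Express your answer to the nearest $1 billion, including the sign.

The transfer change shifts disposable income by +$107 billion, so first-round consumption changes by c·ΔTR = 0.904 × (+$107 billion) = +$96.728 billion.
Expenditure multiplier = 1/(1 − c + m) = 1/(1 − 0.904 + 0.19) = 1/0.286 ≈ 3.497.
The transfer multiplier is c × k ≈ 3.161, so ΔY = k × (c·ΔTR) = (+$96.728 billion) / 0.286 ≈ +$338 billion.

+$338 billion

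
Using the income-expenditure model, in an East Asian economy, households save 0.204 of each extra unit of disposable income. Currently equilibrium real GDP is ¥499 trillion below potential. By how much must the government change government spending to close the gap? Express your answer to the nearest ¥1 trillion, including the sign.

+¥102 trillion

MPC = 1 − MPS = 1 − 0.204 = 0.796.
Spending multiplier = 1/(1 − MPC) = 1/(1 − 0.796) = 1/0.204 ≈ 4.902.
Need ΔY = +¥499 trillion, so ΔG = ΔY/k = (+¥499 trillion) × 0.204 ≈ +¥102 trillion.
The government should increase government spending by ¥102 trillion.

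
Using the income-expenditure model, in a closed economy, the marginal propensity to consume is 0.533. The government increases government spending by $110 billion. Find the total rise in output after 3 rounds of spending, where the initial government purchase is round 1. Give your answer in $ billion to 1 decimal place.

$199.9 billion

Round 1 adds ΔG = $110 billion; each later round is MPC = 0.533 times the previous.
After 3 rounds: 110 + 58.63 + 31.24979 = ΔG·(1 − c^3)/(1 − c) = 110 × (1 − 0.151419437)/0.467 ≈ $199.9 billion.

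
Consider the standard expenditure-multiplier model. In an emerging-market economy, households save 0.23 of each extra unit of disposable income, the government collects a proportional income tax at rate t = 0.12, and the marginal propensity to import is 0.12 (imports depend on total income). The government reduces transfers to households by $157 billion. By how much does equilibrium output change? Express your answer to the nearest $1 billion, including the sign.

MPC = 1 − MPS = 1 − 0.23 = 0.77.
The transfer change shifts disposable income by −$157 billion, so first-round consumption changes by c·ΔTR = 0.77 × (−$157 billion) = −$120.89 billion.
Expenditure multiplier = 1/(1 − c(1−t) + m) = 1/(1 − 0.77×0.88 + 0.12) = 1/0.4424 ≈ 2.26.
The transfer multiplier is c × k ≈ 1.741, so ΔY = k × (c·ΔTR) = (−$120.89 billion) / 0.4424 ≈ −$273 billion.

−$273 billion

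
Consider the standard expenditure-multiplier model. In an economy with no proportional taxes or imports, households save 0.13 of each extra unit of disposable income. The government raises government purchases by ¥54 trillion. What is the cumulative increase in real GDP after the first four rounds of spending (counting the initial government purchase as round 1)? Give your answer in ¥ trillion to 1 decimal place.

¥177.4 trillion

MPC = 1 − MPS = 1 − 0.13 = 0.87.
Round 1 adds ΔG = ¥54 trillion; each later round is MPC = 0.87 times the previous.
After 4 rounds: 54 + 46.98 + 40.8726 + 35.559162 = ΔG·(1 − c^4)/(1 − c) = 54 × (1 − 0.57289761)/0.13 ≈ ¥177.4 trillion.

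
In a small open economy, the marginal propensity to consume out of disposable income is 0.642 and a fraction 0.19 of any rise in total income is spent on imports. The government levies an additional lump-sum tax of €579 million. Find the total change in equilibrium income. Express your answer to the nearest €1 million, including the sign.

A lump-sum tax change of +€579 million shifts disposable income by −€579 million; first-round consumption changes by −c × ΔT = −0.642 × (+€579 million) = −€371.718 million.
Expenditure multiplier = 1/(1 − c + m) = 1/(1 − 0.642 + 0.19) = 1/0.548 ≈ 1.825.
The tax multiplier is −c × k ≈ −1.172, so ΔY = k × (−c·ΔT) = (−€371.718 million) / 0.548 ≈ −€678 million.

−€678 million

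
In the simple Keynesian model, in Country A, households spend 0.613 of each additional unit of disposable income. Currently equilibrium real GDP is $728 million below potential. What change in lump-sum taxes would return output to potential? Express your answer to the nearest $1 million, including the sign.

Spending multiplier = 1/(1 − MPC) = 1/(1 − 0.613) = 1/0.387 ≈ 2.584.
Tax multiplier = −c·k = −0.613/0.387 ≈ −1.584. Need ΔY = +$728 million, so ΔT = ΔY/(−c·k) = −(+$728 million) × 0.387 / 0.613 ≈ −$460 million.
The government should cut lump-sum taxes by $460 million.

−$460 million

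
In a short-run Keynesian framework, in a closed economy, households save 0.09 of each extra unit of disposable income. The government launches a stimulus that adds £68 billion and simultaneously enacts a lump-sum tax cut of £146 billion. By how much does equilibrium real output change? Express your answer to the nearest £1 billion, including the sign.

MPC = 1 − MPS = 1 − 0.09 = 0.91.
Expenditure multiplier = 1/(1 − MPC) = 1/(1 − 0.91) = 1/0.09 ≈ 11.111.
ΔG contributes k·ΔG = (+£68 billion) / 0.09 ≈ +£755.6 billion.
ΔT of −£146 billion changes first-round spending by −c·ΔT = +£132.86 billion, contributing k·(−c·ΔT) = (+£132.86 billion) / 0.09 ≈ +£1,476.2 billion.
Net ΔY = k(ΔG − c·ΔT) = (+£200.86 billion) / 0.09 ≈ +£2,232 billion.

+£2,232 billion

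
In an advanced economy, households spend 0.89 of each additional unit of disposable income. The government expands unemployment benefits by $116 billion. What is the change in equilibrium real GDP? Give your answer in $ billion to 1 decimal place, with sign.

+$938.5 billion

The transfer change shifts disposable income by +$116 billion, so first-round consumption changes by c·ΔTR = 0.89 × (+$116 billion) = +$103.24 billion.
Expenditure multiplier = 1/(1 − MPC) = 1/(1 − 0.89) = 1/0.11 ≈ 9.091.
The transfer multiplier is c × k ≈ 8.091, so ΔY = k × (c·ΔTR) = (+$103.24 billion) / 0.11 ≈ +$938.5 billion.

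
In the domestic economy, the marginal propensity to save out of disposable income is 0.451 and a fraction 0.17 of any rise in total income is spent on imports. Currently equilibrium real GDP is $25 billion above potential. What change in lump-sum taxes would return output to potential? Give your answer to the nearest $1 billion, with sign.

MPC = 1 − MPS = 1 − 0.451 = 0.549.
Spending multiplier = 1/(1 − c + m) = 1/(1 − 0.549 + 0.17) = 1/0.621 ≈ 1.61.
Tax multiplier = −c·k = −0.549/0.621 ≈ −0.884. Need ΔY = −$25 billion, so ΔT = ΔY/(−c·k) = −(−$25 billion) × 0.621 / 0.549 ≈ +$28 billion.
The government should raise lump-sum taxes by $28 billion.

+$28 billion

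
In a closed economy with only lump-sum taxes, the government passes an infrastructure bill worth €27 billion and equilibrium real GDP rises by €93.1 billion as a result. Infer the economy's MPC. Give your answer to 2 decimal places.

0.71

Implied spending multiplier k = ΔY/ΔG = 93.1/27 ≈ 3.4481.
Since k = 1/(1 − MPC), MPC = 1 − 1/k = 1 − ΔG/ΔY = 1 − 27/93.1 ≈ 0.71.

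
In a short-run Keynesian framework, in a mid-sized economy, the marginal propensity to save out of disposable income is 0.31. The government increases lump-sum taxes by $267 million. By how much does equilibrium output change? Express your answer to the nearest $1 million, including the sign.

−$594 million

MPC = 1 − MPS = 1 − 0.31 = 0.69.
A lump-sum tax change of +$267 million shifts disposable income by −$267 million; first-round consumption changes by −c × ΔT = −0.69 × (+$267 million) = −$184.23 million.
Expenditure multiplier = 1/(1 − MPC) = 1/(1 − 0.69) = 1/0.31 ≈ 3.226.
The tax multiplier is −c × k ≈ −2.226, so ΔY = k × (−c·ΔT) = (−$184.23 million) / 0.31 ≈ −$594 million.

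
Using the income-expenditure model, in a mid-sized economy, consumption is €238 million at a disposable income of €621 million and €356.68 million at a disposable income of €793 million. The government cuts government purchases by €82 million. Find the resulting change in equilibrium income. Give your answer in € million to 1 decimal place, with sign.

−€264.5 million

MPC = ΔC/ΔYd = (356.68 − 238)/(793 − 621) = 118.68/172 = 0.69.
Spending multiplier = 1/(1 − MPC) = 1/(1 − 0.69) = 1/0.31 ≈ 3.226.
ΔY = k × ΔG = (−€82 million) / 0.31 ≈ −€264.5 million.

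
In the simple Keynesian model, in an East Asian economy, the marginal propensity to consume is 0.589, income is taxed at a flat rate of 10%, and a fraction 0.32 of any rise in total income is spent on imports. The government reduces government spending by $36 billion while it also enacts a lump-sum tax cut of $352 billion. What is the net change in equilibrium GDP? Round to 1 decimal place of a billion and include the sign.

+$216.9 billion

Expenditure multiplier = 1/(1 − c(1−t) + m) = 1/(1 − 0.589×0.9 + 0.32) = 1/0.7899 ≈ 1.266.
ΔG contributes k·ΔG = (−$36 billion) / 0.7899 ≈ −$45.6 billion.
ΔT of −$352 billion changes first-round spending by −c·ΔT = +$207.328 billion, contributing k·(−c·ΔT) = (+$207.328 billion) / 0.7899 ≈ +$262.5 billion.
Net ΔY = k(ΔG − c·ΔT) = (+$171.328 billion) / 0.7899 ≈ +$216.9 billion.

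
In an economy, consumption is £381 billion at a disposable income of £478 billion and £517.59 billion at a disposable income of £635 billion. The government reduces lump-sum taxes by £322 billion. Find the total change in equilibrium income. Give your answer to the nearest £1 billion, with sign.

+£2,155 billion

MPC = ΔC/ΔYd = (517.59 − 381)/(635 − 478) = 136.59/157 = 0.87.
A lump-sum tax change of −£322 billion shifts disposable income by +£322 billion; first-round consumption changes by −c × ΔT = −0.87 × (−£322 billion) = +£280.14 billion.
Expenditure multiplier = 1/(1 − MPC) = 1/(1 − 0.87) = 1/0.13 ≈ 7.692.
The tax multiplier is −c × k ≈ −6.692, so ΔY = k × (−c·ΔT) = (+£280.14 billion) / 0.13 ≈ +£2,155 billion.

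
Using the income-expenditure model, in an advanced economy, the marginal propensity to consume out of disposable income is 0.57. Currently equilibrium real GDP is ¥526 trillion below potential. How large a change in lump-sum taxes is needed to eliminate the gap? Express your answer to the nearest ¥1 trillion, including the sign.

−¥397 trillion

Spending multiplier = 1/(1 − MPC) = 1/(1 − 0.57) = 1/0.43 ≈ 2.326.
Tax multiplier = −c·k = −0.57/0.43 ≈ −1.326. Need ΔY = +¥526 trillion, so ΔT = ΔY/(−c·k) = −(+¥526 trillion) × 0.43 / 0.57 ≈ −¥397 trillion.
The government should cut lump-sum taxes by ¥397 trillion.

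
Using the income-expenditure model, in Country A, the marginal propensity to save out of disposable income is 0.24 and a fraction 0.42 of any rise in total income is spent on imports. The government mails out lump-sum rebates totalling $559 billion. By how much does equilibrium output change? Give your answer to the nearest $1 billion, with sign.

MPC = 1 − MPS = 1 − 0.24 = 0.76.
A lump-sum tax change of −$559 billion shifts disposable income by +$559 billion; first-round consumption changes by −c × ΔT = −0.76 × (−$559 billion) = +$424.84 billion.
Expenditure multiplier = 1/(1 − c + m) = 1/(1 − 0.76 + 0.42) = 1/0.66 ≈ 1.515.
The tax multiplier is −c × k ≈ −1.152, so ΔY = k × (−c·ΔT) = (+$424.84 billion) / 0.66 ≈ +$644 billion.

+$644 billion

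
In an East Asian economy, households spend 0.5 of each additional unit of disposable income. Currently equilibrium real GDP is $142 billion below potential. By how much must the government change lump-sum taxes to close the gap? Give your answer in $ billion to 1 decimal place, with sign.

Spending multiplier = 1/(1 − MPC) = 1/(1 − 0.5) = 1/0.5 = 2.
Tax multiplier = −c·k = −0.5/0.5 = −1. Need ΔY = +$142 billion, so ΔT = ΔY/(−c·k) = −(+$142 billion) × 0.5 / 0.5 = −$142 billion.
The government should cut lump-sum taxes by $142 billion.

−$142.0 billion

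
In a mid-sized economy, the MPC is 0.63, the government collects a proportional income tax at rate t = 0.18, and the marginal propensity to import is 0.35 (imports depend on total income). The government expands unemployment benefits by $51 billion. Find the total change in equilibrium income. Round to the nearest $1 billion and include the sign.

+$39 billion

The transfer change shifts disposable income by +$51 billion, so first-round consumption changes by c·ΔTR = 0.63 × (+$51 billion) = +$32.13 billion.
Expenditure multiplier = 1/(1 − c(1−t) + m) = 1/(1 − 0.63×0.82 + 0.35) = 1/0.8334 ≈ 1.2.
The transfer multiplier is c × k ≈ 0.756, so ΔY = k × (c·ΔTR) = (+$32.13 billion) / 0.8334 ≈ +$39 billion.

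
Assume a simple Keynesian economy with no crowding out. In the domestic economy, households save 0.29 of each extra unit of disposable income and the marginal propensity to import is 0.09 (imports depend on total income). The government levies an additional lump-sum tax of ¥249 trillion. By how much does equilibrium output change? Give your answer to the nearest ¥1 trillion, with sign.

−¥465 trillion

MPC = 1 − MPS = 1 − 0.29 = 0.71.
A lump-sum tax change of +¥249 trillion shifts disposable income by −¥249 trillion; first-round consumption changes by −c × ΔT = −0.71 × (+¥249 trillion) = −¥176.79 trillion.
Expenditure multiplier = 1/(1 − c + m) = 1/(1 − 0.71 + 0.09) = 1/0.38 ≈ 2.632.
The tax multiplier is −c × k ≈ −1.868, so ΔY = k × (−c·ΔT) = (−¥176.79 trillion) / 0.38 ≈ −¥465 trillion.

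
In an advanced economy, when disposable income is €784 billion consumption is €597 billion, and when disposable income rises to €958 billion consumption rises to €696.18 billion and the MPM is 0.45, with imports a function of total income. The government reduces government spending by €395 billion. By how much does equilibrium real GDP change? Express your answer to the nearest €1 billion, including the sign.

MPC = ΔC/ΔYd = (696.18 − 597)/(958 − 784) = 99.18/174 = 0.57.
Government-spending multiplier = 1/(1 − c + m) = 1/(1 − 0.57 + 0.45) = 1/0.88 ≈ 1.136.
ΔY = k × ΔG = (−€395 billion) / 0.88 ≈ −€449 billion.

−€449 billion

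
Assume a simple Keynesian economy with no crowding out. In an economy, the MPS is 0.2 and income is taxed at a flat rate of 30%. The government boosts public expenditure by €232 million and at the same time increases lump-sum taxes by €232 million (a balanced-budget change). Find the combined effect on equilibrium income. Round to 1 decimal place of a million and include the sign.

MPC = 1 − MPS = 1 − 0.2 = 0.8.
Expenditure multiplier = 1/(1 − c(1−t)) = 1/(1 − 0.8×0.7) = 1/0.44 ≈ 2.273.
ΔG contributes k·ΔG = (+€232 million) / 0.44 ≈ +€527.3 million.
ΔT of +€232 million changes first-round spending by −c·ΔT = −€185.6 million, contributing k·(−c·ΔT) = (−€185.6 million) / 0.44 ≈ −€421.8 million.
Net ΔY = k(ΔG − c·ΔT) = (+€46.4 million) / 0.44 ≈ +€105.5 million.

+€105.5 million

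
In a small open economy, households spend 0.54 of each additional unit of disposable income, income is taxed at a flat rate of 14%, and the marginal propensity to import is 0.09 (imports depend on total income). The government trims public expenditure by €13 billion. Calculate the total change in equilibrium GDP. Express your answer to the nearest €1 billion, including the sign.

−€21 billion

Spending multiplier = 1/(1 − c(1−t) + m) = 1/(1 − 0.54×0.86 + 0.09) = 1/0.6256 ≈ 1.598.
ΔY = k × ΔG = (−€13 billion) / 0.6256 ≈ −€21 billion.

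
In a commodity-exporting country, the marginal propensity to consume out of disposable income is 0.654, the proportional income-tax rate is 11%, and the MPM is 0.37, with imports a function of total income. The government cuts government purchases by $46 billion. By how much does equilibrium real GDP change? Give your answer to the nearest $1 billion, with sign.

Government-spending multiplier = 1/(1 − c(1−t) + m) = 1/(1 − 0.654×0.89 + 0.37) = 1/0.78794 ≈ 1.269.
ΔY = k × ΔG = (−$46 billion) / 0.78794 ≈ −$58 billion.

−$58 billion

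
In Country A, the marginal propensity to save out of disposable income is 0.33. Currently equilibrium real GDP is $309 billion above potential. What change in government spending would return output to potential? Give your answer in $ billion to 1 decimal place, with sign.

−$102.0 billion

MPC = 1 − MPS = 1 − 0.33 = 0.67.
Spending multiplier = 1/(1 − MPC) = 1/(1 − 0.67) = 1/0.33 ≈ 3.03.
Need ΔY = −$309 billion, so ΔG = ΔY/k = (−$309 billion) × 0.33 ≈ −$102 billion.
The government should cut government spending by $102 billion.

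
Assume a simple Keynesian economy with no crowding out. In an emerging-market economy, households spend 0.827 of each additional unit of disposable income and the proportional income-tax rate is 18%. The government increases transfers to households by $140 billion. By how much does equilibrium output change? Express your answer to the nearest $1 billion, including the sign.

The transfer change shifts disposable income by +$140 billion, so first-round consumption changes by c·ΔTR = 0.827 × (+$140 billion) = +$115.78 billion.
Expenditure multiplier = 1/(1 − c(1−t)) = 1/(1 − 0.827×0.82) = 1/0.32186 ≈ 3.107.
The transfer multiplier is c × k ≈ 2.569, so ΔY = k × (c·ΔTR) = (+$115.78 billion) / 0.32186 ≈ +$360 billion.

+$360 billion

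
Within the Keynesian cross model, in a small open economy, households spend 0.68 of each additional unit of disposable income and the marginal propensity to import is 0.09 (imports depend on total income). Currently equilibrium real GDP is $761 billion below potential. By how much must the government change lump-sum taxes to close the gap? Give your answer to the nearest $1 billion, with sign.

Spending multiplier = 1/(1 − c + m) = 1/(1 − 0.68 + 0.09) = 1/0.41 ≈ 2.439.
Tax multiplier = −c·k = −0.68/0.41 ≈ −1.659. Need ΔY = +$761 billion, so ΔT = ΔY/(−c·k) = −(+$761 billion) × 0.41 / 0.68 ≈ −$459 billion.
The government should cut lump-sum taxes by $459 billion.

−$459 billion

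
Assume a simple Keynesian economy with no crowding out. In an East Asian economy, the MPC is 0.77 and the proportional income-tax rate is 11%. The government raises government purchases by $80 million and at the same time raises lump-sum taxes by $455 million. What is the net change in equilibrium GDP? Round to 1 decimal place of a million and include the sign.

Expenditure multiplier = 1/(1 − c(1−t)) = 1/(1 − 0.77×0.89) = 1/0.3147 ≈ 3.178.
ΔG contributes k·ΔG = (+$80 million) / 0.3147 ≈ +$254.2 million.
ΔT of +$455 million changes first-round spending by −c·ΔT = −$350.35 million, contributing k·(−c·ΔT) = (−$350.35 million) / 0.3147 ≈ −$1,113.3 million.
Net ΔY = k(ΔG − c·ΔT) = (−$270.35 million) / 0.3147 ≈ −$859.1 million.

−$859.1 million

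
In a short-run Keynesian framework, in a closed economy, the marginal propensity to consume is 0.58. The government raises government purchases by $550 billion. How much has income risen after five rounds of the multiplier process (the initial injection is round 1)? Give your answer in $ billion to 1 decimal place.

Round 1 adds ΔG = $550 billion; each later round is MPC = 0.58 times the previous.
After 5 rounds: 550 + 319 + 185.02 + 107.3116 + 62.240728 = ΔG·(1 − c^5)/(1 − c) = 550 × (1 − 0.0656356768)/0.42 ≈ $1,223.6 billion.

$1,223.6 billion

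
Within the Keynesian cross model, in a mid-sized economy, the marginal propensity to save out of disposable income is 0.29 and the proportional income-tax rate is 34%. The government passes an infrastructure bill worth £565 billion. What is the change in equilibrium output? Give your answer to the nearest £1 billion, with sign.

MPC = 1 − MPS = 1 − 0.29 = 0.71.
Spending multiplier = 1/(1 − c(1−t)) = 1/(1 − 0.71×0.66) = 1/0.5314 ≈ 1.882.
ΔY = k × ΔG = (+£565 billion) / 0.5314 ≈ +£1,063 billion.

+£1,063 billion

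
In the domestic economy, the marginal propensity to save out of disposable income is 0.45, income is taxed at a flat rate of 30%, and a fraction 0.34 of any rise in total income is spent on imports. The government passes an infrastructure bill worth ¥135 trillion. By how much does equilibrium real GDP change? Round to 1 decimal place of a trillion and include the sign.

MPC = 1 − MPS = 1 − 0.45 = 0.55.
Expenditure multiplier = 1/(1 − c(1−t) + m) = 1/(1 − 0.55×0.7 + 0.34) = 1/0.955 ≈ 1.047.
ΔY = k × ΔG = (+¥135 trillion) / 0.955 ≈ +¥141.4 trillion.

+¥141.4 trillion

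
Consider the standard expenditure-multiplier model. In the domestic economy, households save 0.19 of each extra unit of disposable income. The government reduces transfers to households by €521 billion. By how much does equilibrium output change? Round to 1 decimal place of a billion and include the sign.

−€2,221.1 billion

MPC = 1 − MPS = 1 − 0.19 = 0.81.
The transfer change shifts disposable income by −€521 billion, so first-round consumption changes by c·ΔTR = 0.81 × (−€521 billion) = −€422.01 billion.
Expenditure multiplier = 1/(1 − MPC) = 1/(1 − 0.81) = 1/0.19 ≈ 5.263.
The transfer multiplier is c × k ≈ 4.263, so ΔY = k × (c·ΔTR) = (−€422.01 billion) / 0.19 ≈ −€2,221.1 billion.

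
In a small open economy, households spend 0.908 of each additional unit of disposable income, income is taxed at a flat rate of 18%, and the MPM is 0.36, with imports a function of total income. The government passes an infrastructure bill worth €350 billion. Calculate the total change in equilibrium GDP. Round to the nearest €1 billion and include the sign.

Expenditure multiplier = 1/(1 − c(1−t) + m) = 1/(1 − 0.908×0.82 + 0.36) = 1/0.61544 ≈ 1.625.
ΔY = k × ΔG = (+€350 billion) / 0.61544 ≈ +€569 billion.

+€569 billion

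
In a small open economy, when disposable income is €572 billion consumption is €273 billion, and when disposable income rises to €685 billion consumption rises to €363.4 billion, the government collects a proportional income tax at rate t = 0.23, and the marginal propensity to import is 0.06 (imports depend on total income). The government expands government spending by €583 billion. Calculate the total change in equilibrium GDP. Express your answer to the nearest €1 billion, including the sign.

MPC = ΔC/ΔYd = (363.4 − 273)/(685 − 572) = 90.4/113 = 0.8.
Expenditure multiplier = 1/(1 − c(1−t) + m) = 1/(1 − 0.8×0.77 + 0.06) = 1/0.444 ≈ 2.252.
ΔY = k × ΔG = (+€583 billion) / 0.444 ≈ +€1,313 billion.

+€1,313 billion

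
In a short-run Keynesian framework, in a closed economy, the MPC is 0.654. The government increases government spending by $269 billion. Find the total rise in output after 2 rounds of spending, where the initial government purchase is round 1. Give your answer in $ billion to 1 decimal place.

$444.9 billion

Round 1 adds ΔG = $269 billion; each later round is MPC = 0.654 times the previous.
After 2 rounds: 269 + 175.926 = ΔG·(1 − c^2)/(1 − c) = 269 × (1 − 0.427716)/0.346 ≈ $444.9 billion.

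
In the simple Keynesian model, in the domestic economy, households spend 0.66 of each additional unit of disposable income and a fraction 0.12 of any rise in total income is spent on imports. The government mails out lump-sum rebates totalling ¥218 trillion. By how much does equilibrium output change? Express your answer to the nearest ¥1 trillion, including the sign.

+¥313 trillion

A lump-sum tax change of −¥218 trillion shifts disposable income by +¥218 trillion; first-round consumption changes by −c × ΔT = −0.66 × (−¥218 trillion) = +¥143.88 trillion.
Expenditure multiplier = 1/(1 − c + m) = 1/(1 − 0.66 + 0.12) = 1/0.46 ≈ 2.174.
The tax multiplier is −c × k ≈ −1.435, so ΔY = k × (−c·ΔT) = (+¥143.88 trillion) / 0.46 ≈ +¥313 trillion.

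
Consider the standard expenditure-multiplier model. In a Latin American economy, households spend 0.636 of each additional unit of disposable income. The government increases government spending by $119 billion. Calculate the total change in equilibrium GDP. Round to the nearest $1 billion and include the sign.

+$327 billion

Expenditure multiplier = 1/(1 − MPC) = 1/(1 − 0.636) = 1/0.364 ≈ 2.747.
ΔY = k × ΔG = (+$119 billion) / 0.364 ≈ +$327 billion.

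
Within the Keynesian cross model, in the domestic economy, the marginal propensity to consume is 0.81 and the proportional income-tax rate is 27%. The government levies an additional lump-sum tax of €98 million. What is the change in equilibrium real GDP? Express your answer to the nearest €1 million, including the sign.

−€194 million

A lump-sum tax change of +€98 million shifts disposable income by −€98 million; first-round consumption changes by −c × ΔT = −0.81 × (+€98 million) = −€79.38 million.
Expenditure multiplier = 1/(1 − c(1−t)) = 1/(1 − 0.81×0.73) = 1/0.4087 ≈ 2.447.
The tax multiplier is −c × k ≈ −1.982, so ΔY = k × (−c·ΔT) = (−€79.38 million) / 0.4087 ≈ −€194 million.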